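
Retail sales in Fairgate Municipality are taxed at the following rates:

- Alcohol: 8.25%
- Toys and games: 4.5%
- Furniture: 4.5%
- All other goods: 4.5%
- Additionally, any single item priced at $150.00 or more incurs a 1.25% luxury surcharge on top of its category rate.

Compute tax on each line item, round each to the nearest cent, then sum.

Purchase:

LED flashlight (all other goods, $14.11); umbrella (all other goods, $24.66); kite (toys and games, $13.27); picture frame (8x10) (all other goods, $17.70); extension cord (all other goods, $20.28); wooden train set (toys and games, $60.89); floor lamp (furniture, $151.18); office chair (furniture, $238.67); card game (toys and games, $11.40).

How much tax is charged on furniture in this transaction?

Floor lamp $151.18: furniture → 4.5% + 1.25% surcharge = 5.75% → $8.69
Office chair $238.67: furniture → 4.5% + 1.25% surcharge = 5.75% → $13.72
Tax on furniture = $8.69 + $13.72 = $22.41

$22.41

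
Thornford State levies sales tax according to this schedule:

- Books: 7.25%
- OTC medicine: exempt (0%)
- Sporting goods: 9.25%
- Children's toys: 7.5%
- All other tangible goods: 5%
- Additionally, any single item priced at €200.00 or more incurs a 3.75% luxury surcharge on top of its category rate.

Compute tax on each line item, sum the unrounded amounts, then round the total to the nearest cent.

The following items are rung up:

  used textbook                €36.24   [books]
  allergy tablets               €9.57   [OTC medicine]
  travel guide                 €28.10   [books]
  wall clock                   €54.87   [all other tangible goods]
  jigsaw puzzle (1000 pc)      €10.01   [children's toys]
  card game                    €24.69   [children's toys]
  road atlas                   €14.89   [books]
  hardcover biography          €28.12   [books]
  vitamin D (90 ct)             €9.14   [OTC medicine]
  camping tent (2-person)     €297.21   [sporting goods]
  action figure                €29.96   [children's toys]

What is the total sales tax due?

Used textbook €36.24: books → 7.25% → €2.6274
Allergy tablets €9.57: OTC medicine → 0% → €0.00
Travel guide €28.10: books → 7.25% → €2.03725
Wall clock €54.87: all other tangible goods → 5% → €2.7435
Jigsaw puzzle (1000 pc) €10.01: children's toys → 7.5% → €0.75075
Card game €24.69: children's toys → 7.5% → €1.85175
Road atlas €14.89: books → 7.25% → €1.079525
Hardcover biography €28.12: books → 7.25% → €2.0387
Vitamin D (90 ct) €9.14: OTC medicine → 0% → €0.00
Camping tent (2-person) €297.21: sporting goods → 9.25% + 3.75% surcharge = 13% → €38.6373
Action figure €29.96: children's toys → 7.5% → €2.247
Unrounded tax sum = €54.013175 → €54.01

€54.01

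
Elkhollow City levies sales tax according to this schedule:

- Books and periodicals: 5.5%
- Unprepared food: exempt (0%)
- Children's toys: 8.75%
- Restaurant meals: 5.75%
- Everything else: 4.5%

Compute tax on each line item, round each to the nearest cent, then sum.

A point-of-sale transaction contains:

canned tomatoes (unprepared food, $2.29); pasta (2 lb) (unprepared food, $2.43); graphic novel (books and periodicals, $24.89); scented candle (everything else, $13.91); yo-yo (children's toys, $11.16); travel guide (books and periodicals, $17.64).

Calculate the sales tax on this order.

Canned tomatoes $2.29: unprepared food → 0% → $0.00
Pasta (2 lb) $2.43: unprepared food → 0% → $0.00
Graphic novel $24.89: books and periodicals → 5.5% → $1.37
Scented candle $13.91: everything else → 4.5% → $0.63
Yo-yo $11.16: children's toys → 8.75% → $0.98
Travel guide $17.64: books and periodicals → 5.5% → $0.97
Total tax = $1.37 + $0.63 + $0.98 + $0.97 = $3.95

$3.95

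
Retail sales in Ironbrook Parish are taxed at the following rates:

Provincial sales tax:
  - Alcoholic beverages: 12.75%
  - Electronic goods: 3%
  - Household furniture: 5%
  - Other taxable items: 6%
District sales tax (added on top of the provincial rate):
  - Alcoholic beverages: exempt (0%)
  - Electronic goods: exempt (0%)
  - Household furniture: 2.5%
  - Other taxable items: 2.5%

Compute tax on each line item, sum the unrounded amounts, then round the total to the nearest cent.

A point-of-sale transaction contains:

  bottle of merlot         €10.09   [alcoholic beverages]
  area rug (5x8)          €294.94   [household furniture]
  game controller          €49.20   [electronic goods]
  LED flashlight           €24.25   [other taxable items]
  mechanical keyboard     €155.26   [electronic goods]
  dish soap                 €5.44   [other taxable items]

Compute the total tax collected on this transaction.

€32.06

Bottle of merlot €10.09: alcoholic beverages → 12.75% + 0% district = 12.75% → €1.286475
Area rug (5x8) €294.94: household furniture → 5% + 2.5% district = 7.5% → €22.1205
Game controller €49.20: electronic goods → 3% + 0% district = 3% → €1.476
LED flashlight €24.25: other taxable items → 6% + 2.5% district = 8.5% → €2.06125
Mechanical keyboard €155.26: electronic goods → 3% + 0% district = 3% → €4.6578
Dish soap €5.44: other taxable items → 6% + 2.5% district = 8.5% → €0.4624
Unrounded tax sum = €32.064425 → €32.06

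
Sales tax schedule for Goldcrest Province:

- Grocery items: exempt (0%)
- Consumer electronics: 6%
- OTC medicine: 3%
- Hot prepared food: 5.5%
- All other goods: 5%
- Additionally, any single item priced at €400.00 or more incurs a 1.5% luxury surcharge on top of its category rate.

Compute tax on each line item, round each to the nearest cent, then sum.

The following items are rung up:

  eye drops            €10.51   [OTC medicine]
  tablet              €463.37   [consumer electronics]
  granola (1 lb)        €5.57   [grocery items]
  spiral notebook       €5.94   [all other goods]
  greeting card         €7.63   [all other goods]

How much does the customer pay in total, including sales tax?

€528.77

Eye drops €10.51: OTC medicine → 3% → €0.32
Tablet €463.37: consumer electronics → 6% + 1.5% surcharge = 7.5% → €34.75
Granola (1 lb) €5.57: grocery items → 0% → €0.00
Spiral notebook €5.94: all other goods → 5% → €0.30
Greeting card €7.63: all other goods → 5% → €0.38
Subtotal = €493.02; tax = €35.75; total due = €528.77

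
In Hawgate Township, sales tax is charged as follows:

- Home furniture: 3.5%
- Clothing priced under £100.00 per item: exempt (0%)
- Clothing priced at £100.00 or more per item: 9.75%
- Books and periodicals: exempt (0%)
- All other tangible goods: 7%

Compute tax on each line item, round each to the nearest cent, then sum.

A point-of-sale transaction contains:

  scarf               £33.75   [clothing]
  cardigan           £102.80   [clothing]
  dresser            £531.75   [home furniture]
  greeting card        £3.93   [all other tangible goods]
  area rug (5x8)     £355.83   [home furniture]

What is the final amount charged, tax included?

£1069.42

Scarf £33.75: clothing, under £100.00 → 0% → £0.00
Cardigan £102.80: clothing, £100.00 or more → 9.75% → £10.02
Dresser £531.75: home furniture → 3.5% → £18.61
Greeting card £3.93: all other tangible goods → 7% → £0.28
Area rug (5x8) £355.83: home furniture → 3.5% → £12.45
Subtotal = £1028.06; tax = £41.36; total due = £1069.42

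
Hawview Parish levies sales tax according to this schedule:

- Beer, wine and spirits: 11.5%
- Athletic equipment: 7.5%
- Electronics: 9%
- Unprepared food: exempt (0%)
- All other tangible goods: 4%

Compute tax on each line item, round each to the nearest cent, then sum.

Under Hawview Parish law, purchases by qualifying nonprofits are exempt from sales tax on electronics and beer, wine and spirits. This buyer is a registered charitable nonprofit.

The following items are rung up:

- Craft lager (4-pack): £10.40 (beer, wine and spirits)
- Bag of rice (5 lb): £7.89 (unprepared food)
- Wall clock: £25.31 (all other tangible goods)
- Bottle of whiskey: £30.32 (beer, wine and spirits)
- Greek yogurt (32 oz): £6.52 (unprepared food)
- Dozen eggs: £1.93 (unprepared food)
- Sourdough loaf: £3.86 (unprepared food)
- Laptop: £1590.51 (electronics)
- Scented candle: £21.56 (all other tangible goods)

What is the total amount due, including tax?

£1700.17

Craft lager (4-pack) £10.40: beer, wine and spirits, buyer-exempt → 0% → £0.00
Bag of rice (5 lb) £7.89: unprepared food → 0% → £0.00
Wall clock £25.31: all other tangible goods → 4% → £1.01
Bottle of whiskey £30.32: beer, wine and spirits, buyer-exempt → 0% → £0.00
Greek yogurt (32 oz) £6.52: unprepared food → 0% → £0.00
Dozen eggs £1.93: unprepared food → 0% → £0.00
Sourdough loaf £3.86: unprepared food → 0% → £0.00
Laptop £1590.51: electronics, buyer-exempt → 0% → £0.00
Scented candle £21.56: all other tangible goods → 4% → £0.86
Subtotal = £1698.30; tax = £1.87; total due = £1700.17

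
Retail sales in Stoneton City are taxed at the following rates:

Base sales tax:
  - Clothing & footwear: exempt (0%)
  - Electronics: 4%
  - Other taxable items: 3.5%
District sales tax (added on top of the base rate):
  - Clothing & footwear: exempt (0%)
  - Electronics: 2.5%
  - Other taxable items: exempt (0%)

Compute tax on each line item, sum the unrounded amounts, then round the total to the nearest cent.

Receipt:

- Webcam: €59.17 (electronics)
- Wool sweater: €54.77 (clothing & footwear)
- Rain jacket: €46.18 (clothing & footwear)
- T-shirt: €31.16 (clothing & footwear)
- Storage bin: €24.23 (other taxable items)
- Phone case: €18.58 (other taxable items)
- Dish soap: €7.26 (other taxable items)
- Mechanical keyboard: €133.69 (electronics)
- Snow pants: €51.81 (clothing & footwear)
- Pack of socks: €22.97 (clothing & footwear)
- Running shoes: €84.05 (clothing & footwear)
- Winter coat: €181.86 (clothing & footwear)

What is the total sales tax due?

€14.29

Webcam €59.17: electronics → 4% + 2.5% district = 6.5% → €3.84605
Wool sweater €54.77: clothing & footwear → 0% + 0% district = 0% → €0.00
Rain jacket €46.18: clothing & footwear → 0% + 0% district = 0% → €0.00
T-shirt €31.16: clothing & footwear → 0% + 0% district = 0% → €0.00
Storage bin €24.23: other taxable items → 3.5% + 0% district = 3.5% → €0.84805
Phone case €18.58: other taxable items → 3.5% + 0% district = 3.5% → €0.6503
Dish soap €7.26: other taxable items → 3.5% + 0% district = 3.5% → €0.2541
Mechanical keyboard €133.69: electronics → 4% + 2.5% district = 6.5% → €8.68985
Snow pants €51.81: clothing & footwear → 0% + 0% district = 0% → €0.00
Pack of socks €22.97: clothing & footwear → 0% + 0% district = 0% → €0.00
Running shoes €84.05: clothing & footwear → 0% + 0% district = 0% → €0.00
Winter coat €181.86: clothing & footwear → 0% + 0% district = 0% → €0.00
Unrounded tax sum = €14.28835 → €14.29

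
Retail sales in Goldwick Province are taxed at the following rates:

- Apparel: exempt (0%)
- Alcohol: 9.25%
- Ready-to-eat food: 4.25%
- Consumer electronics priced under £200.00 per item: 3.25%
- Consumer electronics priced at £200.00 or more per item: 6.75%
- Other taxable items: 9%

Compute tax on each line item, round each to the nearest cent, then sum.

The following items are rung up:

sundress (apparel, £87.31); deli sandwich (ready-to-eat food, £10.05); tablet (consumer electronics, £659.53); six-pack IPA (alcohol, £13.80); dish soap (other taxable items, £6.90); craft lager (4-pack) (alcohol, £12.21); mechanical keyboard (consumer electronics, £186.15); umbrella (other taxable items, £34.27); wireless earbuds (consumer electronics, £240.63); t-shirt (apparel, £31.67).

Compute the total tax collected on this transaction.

£73.35

Sundress £87.31: apparel → 0% → £0.00
Deli sandwich £10.05: ready-to-eat food → 4.25% → £0.43
Tablet £659.53: consumer electronics, £200.00 or more → 6.75% → £44.52
Six-pack IPA £13.80: alcohol → 9.25% → £1.28
Dish soap £6.90: other taxable items → 9% → £0.62
Craft lager (4-pack) £12.21: alcohol → 9.25% → £1.13
Mechanical keyboard £186.15: consumer electronics, under £200.00 → 3.25% → £6.05
Umbrella £34.27: other taxable items → 9% → £3.08
Wireless earbuds £240.63: consumer electronics, £200.00 or more → 6.75% → £16.24
T-shirt £31.67: apparel → 0% → £0.00
Total tax = £0.43 + £44.52 + £1.28 + £0.62 + £1.13 + £6.05 + £3.08 + £16.24 = £73.35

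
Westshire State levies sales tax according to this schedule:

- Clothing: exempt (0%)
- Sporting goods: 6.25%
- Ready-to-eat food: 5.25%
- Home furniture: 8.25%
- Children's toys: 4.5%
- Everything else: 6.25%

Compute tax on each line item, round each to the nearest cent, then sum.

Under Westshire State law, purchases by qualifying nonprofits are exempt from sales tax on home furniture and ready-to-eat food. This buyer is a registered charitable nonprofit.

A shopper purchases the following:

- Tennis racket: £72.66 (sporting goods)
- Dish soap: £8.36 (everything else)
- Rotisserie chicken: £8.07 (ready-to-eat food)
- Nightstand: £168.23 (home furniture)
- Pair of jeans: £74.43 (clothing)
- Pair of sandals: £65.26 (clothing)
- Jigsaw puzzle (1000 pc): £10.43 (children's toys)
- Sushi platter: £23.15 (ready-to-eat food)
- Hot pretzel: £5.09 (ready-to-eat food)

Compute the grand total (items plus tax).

Tennis racket £72.66: sporting goods → 6.25% → £4.54
Dish soap £8.36: everything else → 6.25% → £0.52
Rotisserie chicken £8.07: ready-to-eat food, buyer-exempt → 0% → £0.00
Nightstand £168.23: home furniture, buyer-exempt → 0% → £0.00
Pair of jeans £74.43: clothing → 0% → £0.00
Pair of sandals £65.26: clothing → 0% → £0.00
Jigsaw puzzle (1000 pc) £10.43: children's toys → 4.5% → £0.47
Sushi platter £23.15: ready-to-eat food, buyer-exempt → 0% → £0.00
Hot pretzel £5.09: ready-to-eat food, buyer-exempt → 0% → £0.00
Subtotal = £435.68; tax = £5.53; total due = £441.21

£441.21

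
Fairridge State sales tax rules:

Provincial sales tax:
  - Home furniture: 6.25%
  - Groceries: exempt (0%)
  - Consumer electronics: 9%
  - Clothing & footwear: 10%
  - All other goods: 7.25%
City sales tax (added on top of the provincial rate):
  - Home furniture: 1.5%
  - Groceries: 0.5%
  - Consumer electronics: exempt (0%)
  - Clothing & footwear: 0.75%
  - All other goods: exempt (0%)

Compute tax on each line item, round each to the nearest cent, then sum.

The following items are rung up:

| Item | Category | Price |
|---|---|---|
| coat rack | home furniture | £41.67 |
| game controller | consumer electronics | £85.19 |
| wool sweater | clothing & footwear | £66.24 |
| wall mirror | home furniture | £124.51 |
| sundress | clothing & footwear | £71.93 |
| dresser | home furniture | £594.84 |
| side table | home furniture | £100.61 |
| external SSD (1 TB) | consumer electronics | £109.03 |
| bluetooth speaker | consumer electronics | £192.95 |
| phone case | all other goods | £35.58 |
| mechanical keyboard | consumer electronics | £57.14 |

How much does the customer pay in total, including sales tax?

Coat rack £41.67: home furniture → 6.25% + 1.5% city = 7.75% → £3.23
Game controller £85.19: consumer electronics → 9% + 0% city = 9% → £7.67
Wool sweater £66.24: clothing & footwear → 10% + 0.75% city = 10.75% → £7.12
Wall mirror £124.51: home furniture → 6.25% + 1.5% city = 7.75% → £9.65
Sundress £71.93: clothing & footwear → 10% + 0.75% city = 10.75% → £7.73
Dresser £594.84: home furniture → 6.25% + 1.5% city = 7.75% → £46.10
Side table £100.61: home furniture → 6.25% + 1.5% city = 7.75% → £7.80
External SSD (1 TB) £109.03: consumer electronics → 9% + 0% city = 9% → £9.81
Bluetooth speaker £192.95: consumer electronics → 9% + 0% city = 9% → £17.37
Phone case £35.58: all other goods → 7.25% + 0% city = 7.25% → £2.58
Mechanical keyboard £57.14: consumer electronics → 9% + 0% city = 9% → £5.14
Subtotal = £1479.69; tax = £124.20; total due = £1603.89

£1603.89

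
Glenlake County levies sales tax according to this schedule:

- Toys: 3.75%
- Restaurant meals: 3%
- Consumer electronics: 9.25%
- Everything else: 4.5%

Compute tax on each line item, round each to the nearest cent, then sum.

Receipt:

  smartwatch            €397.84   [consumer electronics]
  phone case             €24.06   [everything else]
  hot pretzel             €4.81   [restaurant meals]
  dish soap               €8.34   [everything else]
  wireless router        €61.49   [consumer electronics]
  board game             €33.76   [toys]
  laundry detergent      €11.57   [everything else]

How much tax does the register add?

Smartwatch €397.84: consumer electronics → 9.25% → €36.80
Phone case €24.06: everything else → 4.5% → €1.08
Hot pretzel €4.81: restaurant meals → 3% → €0.14
Dish soap €8.34: everything else → 4.5% → €0.38
Wireless router €61.49: consumer electronics → 9.25% → €5.69
Board game €33.76: toys → 3.75% → €1.27
Laundry detergent €11.57: everything else → 4.5% → €0.52
Total tax = €36.80 + €1.08 + €0.14 + €0.38 + €5.69 + €1.27 + €0.52 = €45.88

€45.88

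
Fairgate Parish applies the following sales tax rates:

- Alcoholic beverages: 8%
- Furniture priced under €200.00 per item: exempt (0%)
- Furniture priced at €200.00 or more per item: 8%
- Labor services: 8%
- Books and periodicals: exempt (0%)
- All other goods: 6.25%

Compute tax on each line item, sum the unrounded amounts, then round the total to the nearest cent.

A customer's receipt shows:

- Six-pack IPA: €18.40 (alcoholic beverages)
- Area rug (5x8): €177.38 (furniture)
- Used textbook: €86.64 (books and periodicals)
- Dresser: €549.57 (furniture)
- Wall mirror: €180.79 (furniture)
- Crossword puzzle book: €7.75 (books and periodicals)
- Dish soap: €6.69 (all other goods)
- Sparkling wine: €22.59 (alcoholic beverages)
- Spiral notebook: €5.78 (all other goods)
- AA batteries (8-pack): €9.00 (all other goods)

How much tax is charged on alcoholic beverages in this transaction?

Six-pack IPA €18.40: alcoholic beverages → 8% → €1.472
Sparkling wine €22.59: alcoholic beverages → 8% → €1.8072
Tax on alcoholic beverages: unrounded sum = €3.2792 → €3.28

€3.28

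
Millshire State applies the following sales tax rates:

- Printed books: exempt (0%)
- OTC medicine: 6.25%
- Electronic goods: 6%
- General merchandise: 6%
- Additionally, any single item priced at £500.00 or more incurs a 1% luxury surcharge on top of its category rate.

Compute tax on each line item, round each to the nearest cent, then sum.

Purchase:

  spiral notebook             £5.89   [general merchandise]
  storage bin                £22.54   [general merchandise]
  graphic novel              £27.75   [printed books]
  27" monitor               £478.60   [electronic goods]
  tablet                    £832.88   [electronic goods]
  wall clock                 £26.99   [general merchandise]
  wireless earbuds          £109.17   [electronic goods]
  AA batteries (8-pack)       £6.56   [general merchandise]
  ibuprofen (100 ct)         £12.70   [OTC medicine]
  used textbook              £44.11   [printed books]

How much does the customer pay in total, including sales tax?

£1665.26

Spiral notebook £5.89: general merchandise → 6% → £0.35
Storage bin £22.54: general merchandise → 6% → £1.35
Graphic novel £27.75: printed books → 0% → £0.00
27" monitor £478.60: electronic goods → 6% → £28.72
Tablet £832.88: electronic goods → 6% + 1% surcharge = 7% → £58.30
Wall clock £26.99: general merchandise → 6% → £1.62
Wireless earbuds £109.17: electronic goods → 6% → £6.55
AA batteries (8-pack) £6.56: general merchandise → 6% → £0.39
Ibuprofen (100 ct) £12.70: OTC medicine → 6.25% → £0.79
Used textbook £44.11: printed books → 0% → £0.00
Subtotal = £1567.19; tax = £98.07; total due = £1665.26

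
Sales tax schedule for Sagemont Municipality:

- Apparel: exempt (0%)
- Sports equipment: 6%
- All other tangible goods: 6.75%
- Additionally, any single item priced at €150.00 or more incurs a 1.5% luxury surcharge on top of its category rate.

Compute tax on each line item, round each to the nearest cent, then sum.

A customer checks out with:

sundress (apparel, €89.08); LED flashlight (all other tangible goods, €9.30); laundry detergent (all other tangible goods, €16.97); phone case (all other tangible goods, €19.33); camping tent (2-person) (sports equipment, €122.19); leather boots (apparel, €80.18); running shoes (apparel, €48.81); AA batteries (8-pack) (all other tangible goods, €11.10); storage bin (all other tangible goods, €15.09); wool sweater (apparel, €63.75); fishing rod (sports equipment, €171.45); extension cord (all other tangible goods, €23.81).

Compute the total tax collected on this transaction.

€26.65

Sundress €89.08: apparel → 0% → €0.00
LED flashlight €9.30: all other tangible goods → 6.75% → €0.63
Laundry detergent €16.97: all other tangible goods → 6.75% → €1.15
Phone case €19.33: all other tangible goods → 6.75% → €1.30
Camping tent (2-person) €122.19: sports equipment → 6% → €7.33
Leather boots €80.18: apparel → 0% → €0.00
Running shoes €48.81: apparel → 0% → €0.00
AA batteries (8-pack) €11.10: all other tangible goods → 6.75% → €0.75
Storage bin €15.09: all other tangible goods → 6.75% → €1.02
Wool sweater €63.75: apparel → 0% → €0.00
Fishing rod €171.45: sports equipment → 6% + 1.5% surcharge = 7.5% → €12.86
Extension cord €23.81: all other tangible goods → 6.75% → €1.61
Total tax = €0.63 + €1.15 + €1.30 + €7.33 + €0.75 + €1.02 + €12.86 + €1.61 = €26.65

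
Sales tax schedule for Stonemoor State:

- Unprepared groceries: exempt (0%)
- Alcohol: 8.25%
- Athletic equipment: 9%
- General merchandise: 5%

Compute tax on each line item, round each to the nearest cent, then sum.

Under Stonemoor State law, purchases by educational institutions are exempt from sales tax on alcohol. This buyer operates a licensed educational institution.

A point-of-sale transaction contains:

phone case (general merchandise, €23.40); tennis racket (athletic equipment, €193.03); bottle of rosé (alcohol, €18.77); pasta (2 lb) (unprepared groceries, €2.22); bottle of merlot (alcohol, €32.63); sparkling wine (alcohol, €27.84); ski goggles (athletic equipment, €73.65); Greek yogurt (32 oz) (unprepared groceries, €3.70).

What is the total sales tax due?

€25.17

Phone case €23.40: general merchandise → 5% → €1.17
Tennis racket €193.03: athletic equipment → 9% → €17.37
Bottle of rosé €18.77: alcohol, buyer-exempt → 0% → €0.00
Pasta (2 lb) €2.22: unprepared groceries → 0% → €0.00
Bottle of merlot €32.63: alcohol, buyer-exempt → 0% → €0.00
Sparkling wine €27.84: alcohol, buyer-exempt → 0% → €0.00
Ski goggles €73.65: athletic equipment → 9% → €6.63
Greek yogurt (32 oz) €3.70: unprepared groceries → 0% → €0.00
Total tax = €1.17 + €17.37 + €6.63 = €25.17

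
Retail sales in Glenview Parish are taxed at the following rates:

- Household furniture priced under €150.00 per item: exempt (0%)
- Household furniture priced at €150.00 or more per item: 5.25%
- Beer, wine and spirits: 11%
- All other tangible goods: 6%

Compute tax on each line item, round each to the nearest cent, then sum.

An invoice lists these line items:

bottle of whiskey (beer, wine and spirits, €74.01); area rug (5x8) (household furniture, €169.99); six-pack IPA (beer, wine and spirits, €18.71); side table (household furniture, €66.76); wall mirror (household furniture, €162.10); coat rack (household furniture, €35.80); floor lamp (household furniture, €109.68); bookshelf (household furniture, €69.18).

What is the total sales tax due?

Bottle of whiskey €74.01: beer, wine and spirits → 11% → €8.14
Area rug (5x8) €169.99: household furniture, €150.00 or more → 5.25% → €8.92
Six-pack IPA €18.71: beer, wine and spirits → 11% → €2.06
Side table €66.76: household furniture, under €150.00 → 0% → €0.00
Wall mirror €162.10: household furniture, €150.00 or more → 5.25% → €8.51
Coat rack €35.80: household furniture, under €150.00 → 0% → €0.00
Floor lamp €109.68: household furniture, under €150.00 → 0% → €0.00
Bookshelf €69.18: household furniture, under €150.00 → 0% → €0.00
Total tax = €8.14 + €8.92 + €2.06 + €8.51 = €27.63

€27.63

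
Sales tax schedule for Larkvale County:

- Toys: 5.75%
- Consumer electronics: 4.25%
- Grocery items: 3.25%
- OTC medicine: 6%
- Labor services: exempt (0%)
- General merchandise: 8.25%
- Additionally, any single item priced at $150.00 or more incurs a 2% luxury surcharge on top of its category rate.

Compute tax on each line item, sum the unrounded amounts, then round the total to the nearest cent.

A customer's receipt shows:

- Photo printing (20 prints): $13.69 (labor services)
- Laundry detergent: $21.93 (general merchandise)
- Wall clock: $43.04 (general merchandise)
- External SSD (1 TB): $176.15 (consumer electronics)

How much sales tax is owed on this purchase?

Photo printing (20 prints) $13.69: labor services → 0% → $0.00
Laundry detergent $21.93: general merchandise → 8.25% → $1.809225
Wall clock $43.04: general merchandise → 8.25% → $3.5508
External SSD (1 TB) $176.15: consumer electronics → 4.25% + 2% surcharge = 6.25% → $11.009375
Unrounded tax sum = $16.3694 → $16.37

$16.37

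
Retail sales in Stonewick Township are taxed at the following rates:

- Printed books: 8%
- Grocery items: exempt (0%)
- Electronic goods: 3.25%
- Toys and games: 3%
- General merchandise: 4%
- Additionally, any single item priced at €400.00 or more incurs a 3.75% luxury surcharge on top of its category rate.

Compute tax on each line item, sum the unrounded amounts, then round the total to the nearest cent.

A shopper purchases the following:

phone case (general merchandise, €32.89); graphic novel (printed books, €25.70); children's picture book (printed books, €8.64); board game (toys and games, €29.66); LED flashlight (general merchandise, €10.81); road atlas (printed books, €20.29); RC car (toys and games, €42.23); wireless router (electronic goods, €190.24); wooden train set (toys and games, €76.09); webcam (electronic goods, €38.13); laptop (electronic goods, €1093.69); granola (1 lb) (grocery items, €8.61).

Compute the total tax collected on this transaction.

€94.54

Phone case €32.89: general merchandise → 4% → €1.3156
Graphic novel €25.70: printed books → 8% → €2.056
Children's picture book €8.64: printed books → 8% → €0.6912
Board game €29.66: toys and games → 3% → €0.8898
LED flashlight €10.81: general merchandise → 4% → €0.4324
Road atlas €20.29: printed books → 8% → €1.6232
RC car €42.23: toys and games → 3% → €1.2669
Wireless router €190.24: electronic goods → 3.25% → €6.1828
Wooden train set €76.09: toys and games → 3% → €2.2827
Webcam €38.13: electronic goods → 3.25% → €1.239225
Laptop €1093.69: electronic goods → 3.25% + 3.75% surcharge = 7% → €76.5583
Granola (1 lb) €8.61: grocery items → 0% → €0.00
Unrounded tax sum = €94.538125 → €94.54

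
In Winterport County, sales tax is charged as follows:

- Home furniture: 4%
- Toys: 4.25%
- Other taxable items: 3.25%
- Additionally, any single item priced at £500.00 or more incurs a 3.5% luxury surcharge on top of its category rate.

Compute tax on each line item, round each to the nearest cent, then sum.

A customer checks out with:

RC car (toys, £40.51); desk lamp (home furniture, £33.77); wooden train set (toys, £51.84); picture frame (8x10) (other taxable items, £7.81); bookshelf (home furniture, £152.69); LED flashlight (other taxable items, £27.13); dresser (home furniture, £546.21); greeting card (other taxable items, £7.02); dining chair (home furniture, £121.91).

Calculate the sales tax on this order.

RC car £40.51: toys → 4.25% → £1.72
Desk lamp £33.77: home furniture → 4% → £1.35
Wooden train set £51.84: toys → 4.25% → £2.20
Picture frame (8x10) £7.81: other taxable items → 3.25% → £0.25
Bookshelf £152.69: home furniture → 4% → £6.11
LED flashlight £27.13: other taxable items → 3.25% → £0.88
Dresser £546.21: home furniture → 4% + 3.5% surcharge = 7.5% → £40.97
Greeting card £7.02: other taxable items → 3.25% → £0.23
Dining chair £121.91: home furniture → 4% → £4.88
Total tax = £1.72 + £1.35 + £2.20 + £0.25 + £6.11 + £0.88 + £40.97 + £0.23 + £4.88 = £58.59

£58.59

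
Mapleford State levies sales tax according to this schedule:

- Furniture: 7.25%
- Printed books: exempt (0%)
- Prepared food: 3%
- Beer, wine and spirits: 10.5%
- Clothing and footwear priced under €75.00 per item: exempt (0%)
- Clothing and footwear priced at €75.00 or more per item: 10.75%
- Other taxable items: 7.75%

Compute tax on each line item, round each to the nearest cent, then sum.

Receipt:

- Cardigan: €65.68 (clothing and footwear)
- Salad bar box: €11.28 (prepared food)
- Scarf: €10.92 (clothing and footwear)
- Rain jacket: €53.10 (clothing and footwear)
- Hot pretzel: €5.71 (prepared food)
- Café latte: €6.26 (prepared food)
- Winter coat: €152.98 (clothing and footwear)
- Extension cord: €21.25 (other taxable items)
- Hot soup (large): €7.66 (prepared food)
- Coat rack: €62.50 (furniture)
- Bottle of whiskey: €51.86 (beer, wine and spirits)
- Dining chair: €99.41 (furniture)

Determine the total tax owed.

Cardigan €65.68: clothing and footwear, under €75.00 → 0% → €0.00
Salad bar box €11.28: prepared food → 3% → €0.34
Scarf €10.92: clothing and footwear, under €75.00 → 0% → €0.00
Rain jacket €53.10: clothing and footwear, under €75.00 → 0% → €0.00
Hot pretzel €5.71: prepared food → 3% → €0.17
Café latte €6.26: prepared food → 3% → €0.19
Winter coat €152.98: clothing and footwear, €75.00 or more → 10.75% → €16.45
Extension cord €21.25: other taxable items → 7.75% → €1.65
Hot soup (large) €7.66: prepared food → 3% → €0.23
Coat rack €62.50: furniture → 7.25% → €4.53
Bottle of whiskey €51.86: beer, wine and spirits → 10.5% → €5.45
Dining chair €99.41: furniture → 7.25% → €7.21
Total tax = €0.34 + €0.17 + €0.19 + €16.45 + €1.65 + €0.23 + €4.53 + €5.45 + €7.21 = €36.22

€36.22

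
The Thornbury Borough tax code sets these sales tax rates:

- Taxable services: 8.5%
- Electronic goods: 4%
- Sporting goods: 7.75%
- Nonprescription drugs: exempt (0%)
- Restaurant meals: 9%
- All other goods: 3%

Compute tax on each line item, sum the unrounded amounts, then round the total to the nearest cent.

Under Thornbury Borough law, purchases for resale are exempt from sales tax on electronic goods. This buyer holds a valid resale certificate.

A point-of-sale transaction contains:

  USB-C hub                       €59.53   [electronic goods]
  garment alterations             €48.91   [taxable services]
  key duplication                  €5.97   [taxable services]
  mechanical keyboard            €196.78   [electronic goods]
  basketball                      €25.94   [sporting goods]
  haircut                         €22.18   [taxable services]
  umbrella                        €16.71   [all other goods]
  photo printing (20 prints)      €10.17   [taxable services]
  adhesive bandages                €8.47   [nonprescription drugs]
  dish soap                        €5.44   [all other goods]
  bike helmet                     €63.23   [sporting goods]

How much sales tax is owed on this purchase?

€14.99

USB-C hub €59.53: electronic goods, buyer-exempt → 0% → €0.00
Garment alterations €48.91: taxable services → 8.5% → €4.15735
Key duplication €5.97: taxable services → 8.5% → €0.50745
Mechanical keyboard €196.78: electronic goods, buyer-exempt → 0% → €0.00
Basketball €25.94: sporting goods → 7.75% → €2.01035
Haircut €22.18: taxable services → 8.5% → €1.8853
Umbrella €16.71: all other goods → 3% → €0.5013
Photo printing (20 prints) €10.17: taxable services → 8.5% → €0.86445
Adhesive bandages €8.47: nonprescription drugs → 0% → €0.00
Dish soap €5.44: all other goods → 3% → €0.1632
Bike helmet €63.23: sporting goods → 7.75% → €4.900325
Unrounded tax sum = €14.989725 → €14.99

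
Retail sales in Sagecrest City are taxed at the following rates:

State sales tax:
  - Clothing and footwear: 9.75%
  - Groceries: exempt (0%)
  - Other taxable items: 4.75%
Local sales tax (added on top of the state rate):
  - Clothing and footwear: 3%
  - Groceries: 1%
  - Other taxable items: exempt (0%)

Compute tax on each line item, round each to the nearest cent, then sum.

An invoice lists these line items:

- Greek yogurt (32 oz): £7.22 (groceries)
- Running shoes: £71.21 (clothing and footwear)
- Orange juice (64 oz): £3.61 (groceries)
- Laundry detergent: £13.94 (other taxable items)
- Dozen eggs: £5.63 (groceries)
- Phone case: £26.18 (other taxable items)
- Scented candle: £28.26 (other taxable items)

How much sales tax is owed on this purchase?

£12.49

Greek yogurt (32 oz) £7.22: groceries → 0% + 1% local = 1% → £0.07
Running shoes £71.21: clothing and footwear → 9.75% + 3% local = 12.75% → £9.08
Orange juice (64 oz) £3.61: groceries → 0% + 1% local = 1% → £0.04
Laundry detergent £13.94: other taxable items → 4.75% + 0% local = 4.75% → £0.66
Dozen eggs £5.63: groceries → 0% + 1% local = 1% → £0.06
Phone case £26.18: other taxable items → 4.75% + 0% local = 4.75% → £1.24
Scented candle £28.26: other taxable items → 4.75% + 0% local = 4.75% → £1.34
Total tax = £0.07 + £9.08 + £0.04 + £0.66 + £0.06 + £1.24 + £1.34 = £12.49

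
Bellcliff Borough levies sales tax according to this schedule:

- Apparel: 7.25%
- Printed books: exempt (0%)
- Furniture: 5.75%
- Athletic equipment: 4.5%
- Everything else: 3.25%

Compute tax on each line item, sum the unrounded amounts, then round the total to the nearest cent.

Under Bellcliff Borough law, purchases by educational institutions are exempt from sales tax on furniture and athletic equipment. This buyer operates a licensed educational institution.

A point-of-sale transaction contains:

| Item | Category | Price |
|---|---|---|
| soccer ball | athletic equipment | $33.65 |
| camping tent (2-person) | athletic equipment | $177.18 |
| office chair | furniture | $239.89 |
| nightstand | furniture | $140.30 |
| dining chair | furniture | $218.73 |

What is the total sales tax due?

Soccer ball $33.65: athletic equipment, buyer-exempt → 0% → $0.00
Camping tent (2-person) $177.18: athletic equipment, buyer-exempt → 0% → $0.00
Office chair $239.89: furniture, buyer-exempt → 0% → $0.00
Nightstand $140.30: furniture, buyer-exempt → 0% → $0.00
Dining chair $218.73: furniture, buyer-exempt → 0% → $0.00
Unrounded tax sum = $0.00 → $0.00

$0.00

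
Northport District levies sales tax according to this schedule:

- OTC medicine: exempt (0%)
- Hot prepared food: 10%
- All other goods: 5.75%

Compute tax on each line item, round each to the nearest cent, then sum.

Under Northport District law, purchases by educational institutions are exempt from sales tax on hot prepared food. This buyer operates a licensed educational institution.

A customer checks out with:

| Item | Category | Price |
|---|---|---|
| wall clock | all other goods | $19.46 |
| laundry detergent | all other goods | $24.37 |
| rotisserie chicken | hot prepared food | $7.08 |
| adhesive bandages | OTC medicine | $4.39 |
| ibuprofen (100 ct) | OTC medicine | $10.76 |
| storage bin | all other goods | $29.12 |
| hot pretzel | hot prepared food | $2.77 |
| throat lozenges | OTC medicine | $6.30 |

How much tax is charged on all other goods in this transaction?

$4.19

Wall clock $19.46: all other goods → 5.75% → $1.12
Laundry detergent $24.37: all other goods → 5.75% → $1.40
Storage bin $29.12: all other goods → 5.75% → $1.67
Tax on all other goods = $1.12 + $1.40 + $1.67 = $4.19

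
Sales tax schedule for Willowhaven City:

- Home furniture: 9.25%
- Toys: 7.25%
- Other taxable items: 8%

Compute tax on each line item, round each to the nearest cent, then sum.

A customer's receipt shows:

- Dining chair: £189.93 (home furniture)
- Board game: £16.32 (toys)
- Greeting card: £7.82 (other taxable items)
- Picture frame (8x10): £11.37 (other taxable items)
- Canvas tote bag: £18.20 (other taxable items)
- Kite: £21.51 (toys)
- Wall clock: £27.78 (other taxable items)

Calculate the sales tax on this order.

Dining chair £189.93: home furniture → 9.25% → £17.57
Board game £16.32: toys → 7.25% → £1.18
Greeting card £7.82: other taxable items → 8% → £0.63
Picture frame (8x10) £11.37: other taxable items → 8% → £0.91
Canvas tote bag £18.20: other taxable items → 8% → £1.46
Kite £21.51: toys → 7.25% → £1.56
Wall clock £27.78: other taxable items → 8% → £2.22
Total tax = £17.57 + £1.18 + £0.63 + £0.91 + £1.46 + £1.56 + £2.22 = £25.53

£25.53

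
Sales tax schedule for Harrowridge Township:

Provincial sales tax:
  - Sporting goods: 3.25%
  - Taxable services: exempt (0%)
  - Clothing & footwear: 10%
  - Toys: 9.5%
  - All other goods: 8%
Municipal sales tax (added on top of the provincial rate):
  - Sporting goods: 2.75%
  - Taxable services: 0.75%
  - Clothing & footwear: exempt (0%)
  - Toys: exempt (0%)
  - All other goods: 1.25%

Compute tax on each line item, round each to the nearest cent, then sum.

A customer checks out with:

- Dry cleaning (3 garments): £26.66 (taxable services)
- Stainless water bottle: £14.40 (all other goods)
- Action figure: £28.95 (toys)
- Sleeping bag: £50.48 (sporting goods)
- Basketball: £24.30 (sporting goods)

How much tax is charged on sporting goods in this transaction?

£4.49

Sleeping bag £50.48: sporting goods → 3.25% + 2.75% municipal = 6% → £3.03
Basketball £24.30: sporting goods → 3.25% + 2.75% municipal = 6% → £1.46
Tax on sporting goods = £3.03 + £1.46 = £4.49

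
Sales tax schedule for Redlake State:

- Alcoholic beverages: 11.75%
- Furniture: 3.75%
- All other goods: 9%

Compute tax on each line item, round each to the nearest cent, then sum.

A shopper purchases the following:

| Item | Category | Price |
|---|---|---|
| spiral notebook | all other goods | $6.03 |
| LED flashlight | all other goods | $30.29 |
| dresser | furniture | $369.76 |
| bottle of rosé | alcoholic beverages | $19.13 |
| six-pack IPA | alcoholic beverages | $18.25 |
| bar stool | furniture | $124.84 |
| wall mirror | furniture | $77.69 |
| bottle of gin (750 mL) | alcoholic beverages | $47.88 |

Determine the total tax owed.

Spiral notebook $6.03: all other goods → 9% → $0.54
LED flashlight $30.29: all other goods → 9% → $2.73
Dresser $369.76: furniture → 3.75% → $13.87
Bottle of rosé $19.13: alcoholic beverages → 11.75% → $2.25
Six-pack IPA $18.25: alcoholic beverages → 11.75% → $2.14
Bar stool $124.84: furniture → 3.75% → $4.68
Wall mirror $77.69: furniture → 3.75% → $2.91
Bottle of gin (750 mL) $47.88: alcoholic beverages → 11.75% → $5.63
Total tax = $0.54 + $2.73 + $13.87 + $2.25 + $2.14 + $4.68 + $2.91 + $5.63 = $34.75

$34.75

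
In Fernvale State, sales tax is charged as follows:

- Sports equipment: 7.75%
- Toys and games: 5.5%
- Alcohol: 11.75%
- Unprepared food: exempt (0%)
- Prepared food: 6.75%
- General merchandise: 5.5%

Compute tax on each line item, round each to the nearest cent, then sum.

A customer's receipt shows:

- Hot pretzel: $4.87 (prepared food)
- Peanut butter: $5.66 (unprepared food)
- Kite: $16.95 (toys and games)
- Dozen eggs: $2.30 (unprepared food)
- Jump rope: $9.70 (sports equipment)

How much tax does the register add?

Hot pretzel $4.87: prepared food → 6.75% → $0.33
Peanut butter $5.66: unprepared food → 0% → $0.00
Kite $16.95: toys and games → 5.5% → $0.93
Dozen eggs $2.30: unprepared food → 0% → $0.00
Jump rope $9.70: sports equipment → 7.75% → $0.75
Total tax = $0.33 + $0.93 + $0.75 = $2.01

$2.01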